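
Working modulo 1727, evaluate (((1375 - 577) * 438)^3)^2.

727

1375 - 577 = 798
798 * 438 = 349524 ≡ 670 (mod 1727)
(670)^3 ≡ 769 (mod 1727)
(769)^2 ≡ 727 (mod 1727)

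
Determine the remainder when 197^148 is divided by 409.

101

Compute successive squares:
148 in binary is 10010100, i.e. 148 = 128 + 16 + 4.
197^1 ≡ 197 (mod 409)
197^2 ≡ 197^2 = 38809 ≡ 363 (mod 409)
197^4 ≡ 363^2 = 131769 ≡ 71 (mod 409)
197^8 ≡ 71^2 = 5041 ≡ 133 (mod 409)
197^16 ≡ 133^2 = 17689 ≡ 102 (mod 409)
197^32 ≡ 102^2 = 10404 ≡ 179 (mod 409)
197^64 ≡ 179^2 = 32041 ≡ 139 (mod 409)
197^128 ≡ 139^2 = 19321 ≡ 98 (mod 409)
197^148 = 197^128 · 197^16 · 197^4 ≡ 98 · 102 · 71 (mod 409).
Accumulate the product:
98 · 102 = 9996 ≡ 180
180 · 71 = 12780 ≡ 101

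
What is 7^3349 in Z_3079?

By square-and-multiply:
3349 in binary is 110100010101, i.e. 3349 = 2048 + 1024 + 256 + 16 + 4 + 1.
7^1 ≡ 7 (mod 3079)
7^2 ≡ 7^2 = 49 (mod 3079)
7^4 ≡ 49^2 = 2401 (mod 3079)
7^8 ≡ 2401^2 = 5764801 ≡ 913 (mod 3079)
7^16 ≡ 913^2 = 833569 ≡ 2239 (mod 3079)
7^32 ≡ 2239^2 = 5013121 ≡ 509 (mod 3079)
7^64 ≡ 509^2 = 259081 ≡ 445 (mod 3079)
7^128 ≡ 445^2 = 198025 ≡ 969 (mod 3079)
7^256 ≡ 969^2 = 938961 ≡ 2945 (mod 3079)
7^512 ≡ 2945^2 = 8673025 ≡ 2561 (mod 3079)
7^1024 ≡ 2561^2 = 6558721 ≡ 451 (mod 3079)
7^2048 ≡ 451^2 = 203401 ≡ 187 (mod 3079)
7^3349 = 7^2048 · 7^1024 · 7^256 · 7^16 · 7^4 · 7^1 ≡ 187 · 451 · 2945 · 2239 · 2401 · 7 (mod 3079).
Accumulate the product:
187 · 451 = 84337 ≡ 1204
1204 · 2945 = 3545780 ≡ 1851
1851 · 2239 = 4144389 ≡ 55
55 · 2401 = 132055 ≡ 2737
2737 · 7 = 19159 ≡ 685

685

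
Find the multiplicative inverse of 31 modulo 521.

521 = 16·31 + 25
31 = 1·25 + 6
25 = 4·6 + 1
6 = 6·1 + 0
gcd(31, 521) = 1, so the inverse exists.
Back-substitute for 1:
1 = 1·25 − 4·6
  = −4·31 + 5·25
  = 5·521 − 84·31
So 31⁻¹ ≡ −84 ≡ 437 (mod 521).

437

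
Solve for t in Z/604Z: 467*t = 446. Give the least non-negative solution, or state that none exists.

gcd(467, 604) = 1, so a unique solution mod 604 exists.
467⁻¹ ≡ 507 (mod 604).
t ≡ 507*446 ≡ 226 (mod 604).

226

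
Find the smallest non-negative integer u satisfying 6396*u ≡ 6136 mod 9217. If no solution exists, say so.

220

gcd(6396, 9217) = 13, and 13 | 6136, so solutions exist.
Divide through by 13: 492*u ≡ 472 (mod 709).
492⁻¹ ≡ 379 (mod 709).
u ≡ 379*472 ≡ 220 (mod 709).
The smallest non-negative solution is u = 220.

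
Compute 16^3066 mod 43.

1

Using repeated squaring:
3066 in binary is 101111111010, i.e. 3066 = 2048 + 512 + 256 + 128 + 64 + 32 + 16 + 8 + 2.
16^1 ≡ 16 (mod 43)
16^2 ≡ 16^2 = 256 ≡ 41 (mod 43)
16^4 ≡ 41^2 = 1681 ≡ 4 (mod 43)
16^8 ≡ 4^2 = 16 (mod 43)
16^16 ≡ 16^2 = 256 ≡ 41 (mod 43)
16^32 ≡ 41^2 = 1681 ≡ 4 (mod 43)
16^64 ≡ 4^2 = 16 (mod 43)
16^128 ≡ 16^2 = 256 ≡ 41 (mod 43)
16^256 ≡ 41^2 = 1681 ≡ 4 (mod 43)
16^512 ≡ 4^2 = 16 (mod 43)
16^1024 ≡ 16^2 = 256 ≡ 41 (mod 43)
16^2048 ≡ 41^2 = 1681 ≡ 4 (mod 43)
16^3066 = 16^2048 * 16^512 * 16^256 * 16^128 * 16^64 * 16^32 * 16^16 * 16^8 * 16^2 ≡ 4 * 16 * 4 * 41 * 16 * 4 * 41 * 16 * 41 (mod 43).
Accumulate the product:
4 * 16 = 64 ≡ 21
21 * 4 = 84 ≡ 41
41 * 41 = 1681 ≡ 4
4 * 16 = 64 ≡ 21
21 * 4 = 84 ≡ 41
41 * 41 = 1681 ≡ 4
4 * 16 = 64 ≡ 21
21 * 41 = 861 ≡ 1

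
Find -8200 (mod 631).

3

-8200 = -13×631 + 3, so -8200 ≡ 3 (mod 631).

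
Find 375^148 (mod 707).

557

Using repeated squaring:
148 in binary is 10010100, i.e. 148 = 128 + 16 + 4.
375^1 ≡ 375 (mod 707)
375^2 ≡ 375^2 = 140625 ≡ 639 (mod 707)
375^4 ≡ 639^2 = 408321 ≡ 382 (mod 707)
375^8 ≡ 382^2 = 145924 ≡ 282 (mod 707)
375^16 ≡ 282^2 = 79524 ≡ 340 (mod 707)
375^32 ≡ 340^2 = 115600 ≡ 359 (mod 707)
375^64 ≡ 359^2 = 128881 ≡ 207 (mod 707)
375^128 ≡ 207^2 = 42849 ≡ 429 (mod 707)
375^148 = 375^128 · 375^16 · 375^4 ≡ 429 · 340 · 382 (mod 707).
Accumulate the product:
429 · 340 = 145860 ≡ 218
218 · 382 = 83276 ≡ 557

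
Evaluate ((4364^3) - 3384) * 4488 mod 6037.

(4364)^3 ≡ 2907 (mod 6037)
2907 - 3384 = -477 ≡ 5560 (mod 6037)
5560 * 4488 = 24953280 ≡ 2359 (mod 6037)

2359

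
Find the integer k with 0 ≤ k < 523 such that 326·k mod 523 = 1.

523 = 1·326 + 197
326 = 1·197 + 129
197 = 1·129 + 68
129 = 1·68 + 61
68 = 1·61 + 7
61 = 8·7 + 5
7 = 1·5 + 2
5 = 2·2 + 1
2 = 2·1 + 0
gcd(326, 523) = 1, so the inverse exists.
Back-substitute for 1:
1 = 1·5 − 2·2
  = −2·7 + 3·5
  = 3·61 − 26·7
  = −26·68 + 29·61
  = 29·129 − 55·68
  = −55·197 + 84·129
  = 84·326 − 139·197
  = −139·523 + 223·326
So 326⁻¹ ≡ 223 (mod 523).

223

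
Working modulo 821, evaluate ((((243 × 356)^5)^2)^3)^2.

243 × 356 = 86508 ≡ 303 (mod 821)
(303)^5 ≡ 781 (mod 821)
(781)^2 ≡ 779 (mod 821)
(779)^3 ≡ 623 (mod 821)
(623)^2 ≡ 617 (mod 821)

617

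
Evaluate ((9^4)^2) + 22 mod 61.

19

(9)^4 ≡ 34 (mod 61)
(34)^2 ≡ 58 (mod 61)
58 + 22 = 80 ≡ 19 (mod 61)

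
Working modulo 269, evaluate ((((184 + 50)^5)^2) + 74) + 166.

184 + 50 = 234
(234)^5 ≡ 106 (mod 269)
(106)^2 ≡ 207 (mod 269)
207 + 74 = 281 ≡ 12 (mod 269)
12 + 166 = 178

178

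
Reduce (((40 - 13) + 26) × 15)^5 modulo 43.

40 - 13 = 27
27 + 26 = 53 ≡ 10 (mod 43)
10 × 15 = 150 ≡ 21 (mod 43)
(21)^5 ≡ 4 (mod 43)

4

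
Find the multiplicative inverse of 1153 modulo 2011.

By the extended Euclidean algorithm:
2011 = 1×1153 + 858
1153 = 1×858 + 295
858 = 2×295 + 268
295 = 1×268 + 27
268 = 9×27 + 25
27 = 1×25 + 2
25 = 12×2 + 1
2 = 2×1 + 0
gcd(1153, 2011) = 1, so the inverse exists.
Back-substitute for 1:
1 = 1×25 − 12×2
  = −12×27 + 13×25
  = 13×268 − 129×27
  = −129×295 + 142×268
  = 142×858 − 413×295
  = −413×1153 + 555×858
  = 555×2011 − 968×1153
So 1153⁻¹ ≡ −968 ≡ 1043 (mod 2011).

1043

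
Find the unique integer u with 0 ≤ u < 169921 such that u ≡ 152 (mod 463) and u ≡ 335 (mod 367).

463⁻¹ mod 367: 463·65 ≡ 1 (mod 367), so 463⁻¹ ≡ 65.
u = 152 + 463·((335 − 152)·65 mod 367) = 152 + 463·151 = 70065.

70065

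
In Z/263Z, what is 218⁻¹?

By the extended Euclidean algorithm:
263 = 1*218 + 45
218 = 4*45 + 38
45 = 1*38 + 7
38 = 5*7 + 3
7 = 2*3 + 1
3 = 3*1 + 0
gcd(218, 263) = 1, so the inverse exists.
Back-substitute for 1:
1 = 1*7 − 2*3
  = −2*38 + 11*7
  = 11*45 − 13*38
  = −13*218 + 63*45
  = 63*263 − 76*218
So 218⁻¹ ≡ −76 ≡ 187 (mod 263).

187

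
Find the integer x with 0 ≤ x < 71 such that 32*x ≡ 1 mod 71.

20

Apply the Euclidean algorithm and back-substitute:
71 = 2*32 + 7
32 = 4*7 + 4
7 = 1*4 + 3
4 = 1*3 + 1
3 = 3*1 + 0
gcd(32, 71) = 1, so the inverse exists.
Bézout: 1 = −9*71 + 20*32.
So 32⁻¹ ≡ 20 (mod 71).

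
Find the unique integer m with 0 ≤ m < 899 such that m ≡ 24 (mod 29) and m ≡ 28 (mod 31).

865

29⁻¹ mod 31: 29·15 ≡ 1 (mod 31), so 29⁻¹ ≡ 15.
m = 24 + 29·((28 − 24)·15 mod 31) = 24 + 29·29 = 865.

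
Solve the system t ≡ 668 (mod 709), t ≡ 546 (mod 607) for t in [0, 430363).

709⁻¹ mod 607: 709*244 ≡ 1 (mod 607), so 709⁻¹ ≡ 244.
t = 668 + 709*((546 − 668)*244 mod 607) = 668 + 709*582 = 413306.

413306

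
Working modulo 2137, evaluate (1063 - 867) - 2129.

204

1063 - 867 = 196
196 - 2129 = -1933 ≡ 204 (mod 2137)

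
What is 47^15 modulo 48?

47

Using repeated squaring:
15 in binary is 1111, i.e. 15 = 8 + 4 + 2 + 1.
47^1 ≡ 47 (mod 48)
47^2 ≡ 47^2 = 2209 ≡ 1 (mod 48)
47^4 ≡ 1^2 = 1 (mod 48)
47^8 ≡ 1^2 = 1 (mod 48)
47^15 = 47^8 * 47^4 * 47^2 * 47^1 ≡ 1 * 1 * 1 * 47 (mod 48).
Accumulate the product:
1 * 1 = 1
1 * 1 = 1
1 * 47 = 47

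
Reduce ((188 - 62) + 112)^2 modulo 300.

244

188 - 62 = 126
126 + 112 = 238
(238)^2 ≡ 244 (mod 300)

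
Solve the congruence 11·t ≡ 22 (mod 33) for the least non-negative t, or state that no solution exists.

gcd(11, 33) = 11, and 11 | 22, so solutions exist.
Divide through by 11: 1·t mod 3 = 2.
1⁻¹ ≡ 1 (mod 3).
t ≡ 1·2 ≡ 2 (mod 3).
The smallest non-negative solution is t = 2.

2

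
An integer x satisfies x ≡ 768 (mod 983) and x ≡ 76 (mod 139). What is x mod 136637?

42054

983⁻¹ mod 139: 983·14 ≡ 1 (mod 139), so 983⁻¹ ≡ 14.
x = 768 + 983·((76 − 768)·14 mod 139) = 768 + 983·42 = 42054.
Check: 42054 mod 983 = 768, 42054 mod 139 = 76. ✓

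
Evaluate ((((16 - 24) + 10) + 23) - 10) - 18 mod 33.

16 - 24 = -8 ≡ 25 (mod 33)
25 + 10 = 35 ≡ 2 (mod 33)
2 + 23 = 25
25 - 10 = 15
15 - 18 = -3 ≡ 30 (mod 33)

30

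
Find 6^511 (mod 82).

Using repeated squaring:
6^1 ≡ 6 (mod 82)
6^2 ≡ 6^2 = 36 (mod 82)
6^4 ≡ 36^2 = 1296 ≡ 66 (mod 82)
6^8 ≡ 66^2 = 4356 ≡ 10 (mod 82)
6^16 ≡ 10^2 = 100 ≡ 18 (mod 82)
6^32 ≡ 18^2 = 324 ≡ 78 (mod 82)
6^64 ≡ 78^2 = 6084 ≡ 16 (mod 82)
6^128 ≡ 16^2 = 256 ≡ 10 (mod 82)
6^256 ≡ 10^2 = 100 ≡ 18 (mod 82)
6^511 = 6^256 × 6^128 × 6^64 × 6^32 × 6^16 × 6^8 × 6^4 × 6^2 × 6^1 ≡ 18 × 10 × 16 × 78 × 18 × 10 × 66 × 36 × 6 (mod 82).
Accumulate the product:
18 × 10 = 180 ≡ 16
16 × 16 = 256 ≡ 10
10 × 78 = 780 ≡ 42
42 × 18 = 756 ≡ 18
18 × 10 = 180 ≡ 16
16 × 66 = 1056 ≡ 72
72 × 36 = 2592 ≡ 50
50 × 6 = 300 ≡ 54

54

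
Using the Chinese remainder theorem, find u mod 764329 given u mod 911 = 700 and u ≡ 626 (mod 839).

488085

911⁻¹ mod 839: 911·571 ≡ 1 (mod 839), so 911⁻¹ ≡ 571.
u = 700 + 911·((626 − 700)·571 mod 839) = 700 + 911·535 = 488085.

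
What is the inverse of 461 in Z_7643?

3664

7643 = 16·461 + 267
461 = 1·267 + 194
267 = 1·194 + 73
194 = 2·73 + 48
73 = 1·48 + 25
48 = 1·25 + 23
25 = 1·23 + 2
23 = 11·2 + 1
2 = 2·1 + 0
gcd(461, 7643) = 1, so the inverse exists.
Back-substitute for 1:
1 = 1·23 − 11·2
  = −11·25 + 12·23
  = 12·48 − 23·25
  = −23·73 + 35·48
  = 35·194 − 93·73
  = −93·267 + 128·194
  = 128·461 − 221·267
  = −221·7643 + 3664·461
So 461⁻¹ ≡ 3664 (mod 7643).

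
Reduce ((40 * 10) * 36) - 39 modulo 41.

11

40 * 10 = 400 ≡ 31 (mod 41)
31 * 36 = 1116 ≡ 9 (mod 41)
9 - 39 = -30 ≡ 11 (mod 41)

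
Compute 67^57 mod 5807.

57 in binary is 111001, i.e. 57 = 32 + 16 + 8 + 1.
67^1 ≡ 67 (mod 5807)
67^2 ≡ 67^2 = 4489 (mod 5807)
67^4 ≡ 4489^2 = 20151121 ≡ 831 (mod 5807)
67^8 ≡ 831^2 = 690561 ≡ 5335 (mod 5807)
67^16 ≡ 5335^2 = 28462225 ≡ 2118 (mod 5807)
67^32 ≡ 2118^2 = 4485924 ≡ 2920 (mod 5807)
67^57 = 67^32 · 67^16 · 67^8 · 67^1 ≡ 2920 · 2118 · 5335 · 67 (mod 5807).
Accumulate the product:
2920 · 2118 = 6184560 ≡ 105
105 · 5335 = 560175 ≡ 2703
2703 · 67 = 181101 ≡ 1084

1084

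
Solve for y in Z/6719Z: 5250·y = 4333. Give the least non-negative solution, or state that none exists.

gcd(5250, 6719) = 1, so a unique solution mod 6719 exists.
5250⁻¹ ≡ 5914 (mod 6719).
y ≡ 5914·4333 ≡ 5815 (mod 6719).

5815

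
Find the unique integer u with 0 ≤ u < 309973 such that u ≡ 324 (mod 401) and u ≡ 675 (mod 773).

202428

401⁻¹ mod 773: 401*160 ≡ 1 (mod 773), so 401⁻¹ ≡ 160.
u = 324 + 401*((675 − 324)*160 mod 773) = 324 + 401*504 = 202428.
Check: 202428 mod 401 = 324, 202428 mod 773 = 675. ✓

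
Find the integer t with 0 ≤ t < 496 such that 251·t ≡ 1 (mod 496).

Apply the Euclidean algorithm and back-substitute:
496 = 1·251 + 245
251 = 1·245 + 6
245 = 40·6 + 5
6 = 1·5 + 1
5 = 5·1 + 0
gcd(251, 496) = 1, so the inverse exists.
Back-substitute for 1:
1 = 1·6 − 1·5
  = −1·245 + 41·6
  = 41·251 − 42·245
  = −42·496 + 83·251
So 251⁻¹ ≡ 83 (mod 496).

83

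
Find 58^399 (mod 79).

14

399 in binary is 110001111, i.e. 399 = 256 + 128 + 8 + 4 + 2 + 1.
58^1 ≡ 58 (mod 79)
58^2 ≡ 58^2 = 3364 ≡ 46 (mod 79)
58^4 ≡ 46^2 = 2116 ≡ 62 (mod 79)
58^8 ≡ 62^2 = 3844 ≡ 52 (mod 79)
58^16 ≡ 52^2 = 2704 ≡ 18 (mod 79)
58^32 ≡ 18^2 = 324 ≡ 8 (mod 79)
58^64 ≡ 8^2 = 64 (mod 79)
58^128 ≡ 64^2 = 4096 ≡ 67 (mod 79)
58^256 ≡ 67^2 = 4489 ≡ 65 (mod 79)
58^399 = 58^256 × 58^128 × 58^8 × 58^4 × 58^2 × 58^1 ≡ 65 × 67 × 52 × 62 × 46 × 58 (mod 79).
Accumulate the product:
65 × 67 = 4355 ≡ 10
10 × 52 = 520 ≡ 46
46 × 62 = 2852 ≡ 8
8 × 46 = 368 ≡ 52
52 × 58 = 3016 ≡ 14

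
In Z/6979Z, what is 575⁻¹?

By the extended Euclidean algorithm:
6979 = 12×575 + 79
575 = 7×79 + 22
79 = 3×22 + 13
22 = 1×13 + 9
13 = 1×9 + 4
9 = 2×4 + 1
4 = 4×1 + 0
gcd(575, 6979) = 1, so the inverse exists.
Back-substitute for 1:
1 = 1×9 − 2×4
  = −2×13 + 3×9
  = 3×22 − 5×13
  = −5×79 + 18×22
  = 18×575 − 131×79
  = −131×6979 + 1590×575
So 575⁻¹ ≡ 1590 (mod 6979).

1590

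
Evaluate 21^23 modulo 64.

Compute successive squares:
23 in binary is 10111, i.e. 23 = 16 + 4 + 2 + 1.
21^1 ≡ 21 (mod 64)
21^2 ≡ 21^2 = 441 ≡ 57 (mod 64)
21^4 ≡ 57^2 = 3249 ≡ 49 (mod 64)
21^8 ≡ 49^2 = 2401 ≡ 33 (mod 64)
21^16 ≡ 33^2 = 1089 ≡ 1 (mod 64)
21^23 = 21^16 · 21^4 · 21^2 · 21^1 ≡ 1 · 49 · 57 · 21 (mod 64).
Accumulate the product:
1 · 49 = 49
49 · 57 = 2793 ≡ 41
41 · 21 = 861 ≡ 29

29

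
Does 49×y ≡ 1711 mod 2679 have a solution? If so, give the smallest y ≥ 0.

gcd(49, 2679) = 1, so a unique solution mod 2679 exists.
49⁻¹ ≡ 2515 (mod 2679).
y ≡ 2515×1711 ≡ 691 (mod 2679).

691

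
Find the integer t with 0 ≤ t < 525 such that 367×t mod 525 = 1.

525 = 1*367 + 158
367 = 2*158 + 51
158 = 3*51 + 5
51 = 10*5 + 1
5 = 5*1 + 0
gcd(367, 525) = 1, so the inverse exists.
Bézout: 1 = −72*525 + 103*367.
So 367⁻¹ ≡ 103 (mod 525).

103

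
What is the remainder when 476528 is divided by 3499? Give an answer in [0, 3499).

664

476528 = 136·3499 + 664, so 476528 ≡ 664 (mod 3499).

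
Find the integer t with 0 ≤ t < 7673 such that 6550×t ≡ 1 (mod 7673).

3061

7673 = 1*6550 + 1123
6550 = 5*1123 + 935
1123 = 1*935 + 188
935 = 4*188 + 183
188 = 1*183 + 5
183 = 36*5 + 3
5 = 1*3 + 2
3 = 1*2 + 1
2 = 2*1 + 0
gcd(6550, 7673) = 1, so the inverse exists.
Back-substitute for 1:
1 = 1*3 − 1*2
  = −1*5 + 2*3
  = 2*183 − 73*5
  = −73*188 + 75*183
  = 75*935 − 373*188
  = −373*1123 + 448*935
  = 448*6550 − 2613*1123
  = −2613*7673 + 3061*6550
So 6550⁻¹ ≡ 3061 (mod 7673).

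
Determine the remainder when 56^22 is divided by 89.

Compute successive squares:
22 in binary is 10110, i.e. 22 = 16 + 4 + 2.
56^1 ≡ 56 (mod 89)
56^2 ≡ 56^2 = 3136 ≡ 21 (mod 89)
56^4 ≡ 21^2 = 441 ≡ 85 (mod 89)
56^8 ≡ 85^2 = 7225 ≡ 16 (mod 89)
56^16 ≡ 16^2 = 256 ≡ 78 (mod 89)
56^22 = 56^16 * 56^4 * 56^2 ≡ 78 * 85 * 21 (mod 89).
Accumulate the product:
78 * 85 = 6630 ≡ 44
44 * 21 = 924 ≡ 34

34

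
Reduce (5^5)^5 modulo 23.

10

(5)^5 ≡ 20 (mod 23)
(20)^5 ≡ 10 (mod 23)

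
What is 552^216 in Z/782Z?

460

By square-and-multiply:
216 in binary is 11011000, i.e. 216 = 128 + 64 + 16 + 8.
552^1 ≡ 552 (mod 782)
552^2 ≡ 552^2 = 304704 ≡ 506 (mod 782)
552^4 ≡ 506^2 = 256036 ≡ 322 (mod 782)
552^8 ≡ 322^2 = 103684 ≡ 460 (mod 782)
552^16 ≡ 460^2 = 211600 ≡ 460 (mod 782)
552^32 ≡ 460^2 = 211600 ≡ 460 (mod 782)
552^64 ≡ 460^2 = 211600 ≡ 460 (mod 782)
552^128 ≡ 460^2 = 211600 ≡ 460 (mod 782)
552^216 = 552^128 · 552^64 · 552^16 · 552^8 ≡ 460 · 460 · 460 · 460 (mod 782).
Accumulate the product:
460 · 460 = 211600 ≡ 460
460 · 460 = 211600 ≡ 460
460 · 460 = 211600 ≡ 460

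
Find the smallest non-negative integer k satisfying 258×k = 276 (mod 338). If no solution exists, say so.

gcd(258, 338) = 2, and 2 | 276, so solutions exist.
Divide through by 2: 129×k ≡ 138 mod 169.
129⁻¹ ≡ 38 (mod 169).
k ≡ 38×138 ≡ 5 (mod 169).
The smallest non-negative solution is k = 5.

5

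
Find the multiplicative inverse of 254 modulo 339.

Apply the Euclidean algorithm and back-substitute:
339 = 1·254 + 85
254 = 2·85 + 84
85 = 1·84 + 1
84 = 84·1 + 0
gcd(254, 339) = 1, so the inverse exists.
Back-substitute for 1:
1 = 1·85 − 1·84
  = −1·254 + 3·85
  = 3·339 − 4·254
So 254⁻¹ ≡ −4 ≡ 335 (mod 339).

335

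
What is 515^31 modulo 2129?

31 in binary is 11111, i.e. 31 = 16 + 8 + 4 + 2 + 1.
515^1 ≡ 515 (mod 2129)
515^2 ≡ 515^2 = 265225 ≡ 1229 (mod 2129)
515^4 ≡ 1229^2 = 1510441 ≡ 980 (mod 2129)
515^8 ≡ 980^2 = 960400 ≡ 221 (mod 2129)
515^16 ≡ 221^2 = 48841 ≡ 2003 (mod 2129)
515^31 = 515^16 * 515^8 * 515^4 * 515^2 * 515^1 ≡ 2003 * 221 * 980 * 1229 * 515 (mod 2129).
Accumulate the product:
2003 * 221 = 442663 ≡ 1960
1960 * 980 = 1920800 ≡ 442
442 * 1229 = 543218 ≡ 323
323 * 515 = 166345 ≡ 283

283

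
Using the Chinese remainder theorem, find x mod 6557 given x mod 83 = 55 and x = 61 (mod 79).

83⁻¹ mod 79: 83·20 ≡ 1 (mod 79), so 83⁻¹ ≡ 20.
x = 55 + 83·((61 − 55)·20 mod 79) = 55 + 83·41 = 3458.

3458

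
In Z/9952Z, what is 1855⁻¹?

Run the extended Euclidean algorithm:
9952 = 5·1855 + 677
1855 = 2·677 + 501
677 = 1·501 + 176
501 = 2·176 + 149
176 = 1·149 + 27
149 = 5·27 + 14
27 = 1·14 + 13
14 = 1·13 + 1
13 = 13·1 + 0
gcd(1855, 9952) = 1, so the inverse exists.
Back-substitute for 1:
1 = 1·14 − 1·13
  = −1·27 + 2·14
  = 2·149 − 11·27
  = −11·176 + 13·149
  = 13·501 − 37·176
  = −37·677 + 50·501
  = 50·1855 − 137·677
  = −137·9952 + 735·1855
So 1855⁻¹ ≡ 735 (mod 9952).

735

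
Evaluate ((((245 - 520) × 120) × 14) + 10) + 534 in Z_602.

245 - 520 = -275 ≡ 327 (mod 602)
327 × 120 = 39240 ≡ 110 (mod 602)
110 × 14 = 1540 ≡ 336 (mod 602)
336 + 10 = 346
346 + 534 = 880 ≡ 278 (mod 602)

278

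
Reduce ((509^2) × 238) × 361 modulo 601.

(509)^2 ≡ 50 (mod 601)
50 × 238 = 11900 ≡ 481 (mod 601)
481 × 361 = 173641 ≡ 553 (mod 601)

553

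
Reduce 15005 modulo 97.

67

15005 = 154·97 + 67, so 15005 ≡ 67 (mod 97).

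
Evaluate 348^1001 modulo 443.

348^1 ≡ 348 (mod 443)
348^2 ≡ 348^2 = 121104 ≡ 165 (mod 443)
348^4 ≡ 165^2 = 27225 ≡ 202 (mod 443)
348^8 ≡ 202^2 = 40804 ≡ 48 (mod 443)
348^16 ≡ 48^2 = 2304 ≡ 89 (mod 443)
348^32 ≡ 89^2 = 7921 ≡ 390 (mod 443)
348^64 ≡ 390^2 = 152100 ≡ 151 (mod 443)
348^128 ≡ 151^2 = 22801 ≡ 208 (mod 443)
348^256 ≡ 208^2 = 43264 ≡ 293 (mod 443)
348^512 ≡ 293^2 = 85849 ≡ 350 (mod 443)
348^1001 = 348^512 × 348^256 × 348^128 × 348^64 × 348^32 × 348^8 × 348^1 ≡ 350 × 293 × 208 × 151 × 390 × 48 × 348 (mod 443).
Accumulate the product:
350 × 293 = 102550 ≡ 217
217 × 208 = 45136 ≡ 393
393 × 151 = 59343 ≡ 424
424 × 390 = 165360 ≡ 121
121 × 48 = 5808 ≡ 49
49 × 348 = 17052 ≡ 218

218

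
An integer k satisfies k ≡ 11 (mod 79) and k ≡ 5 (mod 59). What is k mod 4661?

79⁻¹ mod 59: 79·3 ≡ 1 (mod 59), so 79⁻¹ ≡ 3.
k = 11 + 79·((5 − 11)·3 mod 59) = 11 + 79·41 = 3250.
Check: 3250 mod 79 = 11, 3250 mod 59 = 5. ✓

3250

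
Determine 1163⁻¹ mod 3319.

3319 = 2×1163 + 993
1163 = 1×993 + 170
993 = 5×170 + 143
170 = 1×143 + 27
143 = 5×27 + 8
27 = 3×8 + 3
8 = 2×3 + 2
3 = 1×2 + 1
2 = 2×1 + 0
gcd(1163, 3319) = 1, so the inverse exists.
Back-substitute for 1:
1 = 1×3 − 1×2
  = −1×8 + 3×3
  = 3×27 − 10×8
  = −10×143 + 53×27
  = 53×170 − 63×143
  = −63×993 + 368×170
  = 368×1163 − 431×993
  = −431×3319 + 1230×1163
So 1163⁻¹ ≡ 1230 (mod 3319).

1230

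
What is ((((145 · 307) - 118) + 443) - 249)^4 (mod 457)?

145 · 307 = 44515 ≡ 186 (mod 457)
186 - 118 = 68
68 + 443 = 511 ≡ 54 (mod 457)
54 - 249 = -195 ≡ 262 (mod 457)
(262)^4 ≡ 153 (mod 457)

153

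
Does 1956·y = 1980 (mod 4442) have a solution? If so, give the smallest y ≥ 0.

2004

gcd(1956, 4442) = 2, and 2 | 1980, so solutions exist.
Divide through by 2: 978·y ≡ 990 (mod 2221).
978⁻¹ ≡ 352 (mod 2221).
y ≡ 352·990 ≡ 2004 (mod 2221).
The smallest non-negative solution is y = 2004.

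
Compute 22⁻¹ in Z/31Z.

31 = 1*22 + 9
22 = 2*9 + 4
9 = 2*4 + 1
4 = 4*1 + 0
gcd(22, 31) = 1, so the inverse exists.
Bézout: 1 = 5*31 − 7*22.
So 22⁻¹ ≡ −7 ≡ 24 (mod 31).

24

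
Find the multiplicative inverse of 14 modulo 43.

By the extended Euclidean algorithm:
43 = 3·14 + 1
14 = 14·1 + 0
gcd(14, 43) = 1, so the inverse exists.
Bézout: 1 = 1·43 − 3·14.
So 14⁻¹ ≡ −3 ≡ 40 (mod 43).

40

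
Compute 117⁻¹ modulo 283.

179

Apply the Euclidean algorithm and back-substitute:
283 = 2·117 + 49
117 = 2·49 + 19
49 = 2·19 + 11
19 = 1·11 + 8
11 = 1·8 + 3
8 = 2·3 + 2
3 = 1·2 + 1
2 = 2·1 + 0
gcd(117, 283) = 1, so the inverse exists.
Bézout: 1 = 43·283 − 104·117.
So 117⁻¹ ≡ −104 ≡ 179 (mod 283).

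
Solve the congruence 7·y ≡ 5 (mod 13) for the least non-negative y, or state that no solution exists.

10

gcd(7, 13) = 1, so a unique solution mod 13 exists.
7⁻¹ ≡ 2 (mod 13).
y ≡ 2·5 ≡ 10 (mod 13).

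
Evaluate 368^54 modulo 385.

64

Compute successive squares:
368^1 ≡ 368 (mod 385)
368^2 ≡ 368^2 = 135424 ≡ 289 (mod 385)
368^4 ≡ 289^2 = 83521 ≡ 361 (mod 385)
368^8 ≡ 361^2 = 130321 ≡ 191 (mod 385)
368^16 ≡ 191^2 = 36481 ≡ 291 (mod 385)
368^32 ≡ 291^2 = 84681 ≡ 366 (mod 385)
368^54 = 368^32 * 368^16 * 368^4 * 368^2 ≡ 366 * 291 * 361 * 289 (mod 385).
Accumulate the product:
366 * 291 = 106506 ≡ 246
246 * 361 = 88806 ≡ 256
256 * 289 = 73984 ≡ 64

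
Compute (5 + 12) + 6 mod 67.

5 + 12 = 17
17 + 6 = 23

23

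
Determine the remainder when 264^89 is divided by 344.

Using repeated squaring:
89 in binary is 1011001, i.e. 89 = 64 + 16 + 8 + 1.
264^1 ≡ 264 (mod 344)
264^2 ≡ 264^2 = 69696 ≡ 208 (mod 344)
264^4 ≡ 208^2 = 43264 ≡ 264 (mod 344)
264^8 ≡ 264^2 = 69696 ≡ 208 (mod 344)
264^16 ≡ 208^2 = 43264 ≡ 264 (mod 344)
264^32 ≡ 264^2 = 69696 ≡ 208 (mod 344)
264^64 ≡ 208^2 = 43264 ≡ 264 (mod 344)
264^89 = 264^64 · 264^16 · 264^8 · 264^1 ≡ 264 · 264 · 208 · 264 (mod 344).
Accumulate the product:
264 · 264 = 69696 ≡ 208
208 · 208 = 43264 ≡ 264
264 · 264 = 69696 ≡ 208

208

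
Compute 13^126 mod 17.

Compute successive squares:
126 in binary is 1111110, i.e. 126 = 64 + 32 + 16 + 8 + 4 + 2.
13^1 ≡ 13 (mod 17)
13^2 ≡ 13^2 = 169 ≡ 16 (mod 17)
13^4 ≡ 16^2 = 256 ≡ 1 (mod 17)
13^8 ≡ 1^2 = 1 (mod 17)
13^16 ≡ 1^2 = 1 (mod 17)
13^32 ≡ 1^2 = 1 (mod 17)
13^64 ≡ 1^2 = 1 (mod 17)
13^126 = 13^64 * 13^32 * 13^16 * 13^8 * 13^4 * 13^2 ≡ 1 * 1 * 1 * 1 * 1 * 16 (mod 17).
Accumulate the product:
1 * 1 = 1
1 * 1 = 1
1 * 1 = 1
1 * 1 = 1
1 * 16 = 16

16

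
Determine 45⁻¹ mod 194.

Apply the Euclidean algorithm and back-substitute:
194 = 4*45 + 14
45 = 3*14 + 3
14 = 4*3 + 2
3 = 1*2 + 1
2 = 2*1 + 0
gcd(45, 194) = 1, so the inverse exists.
Bézout: 1 = −16*194 + 69*45.
So 45⁻¹ ≡ 69 (mod 194).

69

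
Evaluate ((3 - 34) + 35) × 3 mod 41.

12

3 - 34 = -31 ≡ 10 (mod 41)
10 + 35 = 45 ≡ 4 (mod 41)
4 × 3 = 12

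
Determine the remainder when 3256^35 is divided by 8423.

By square-and-multiply:
35 in binary is 100011, i.e. 35 = 32 + 2 + 1.
3256^1 ≡ 3256 (mod 8423)
3256^2 ≡ 3256^2 = 10601536 ≡ 5402 (mod 8423)
3256^4 ≡ 5402^2 = 29181604 ≡ 4332 (mod 8423)
3256^8 ≡ 4332^2 = 18766224 ≡ 8203 (mod 8423)
3256^16 ≡ 8203^2 = 67289209 ≡ 6285 (mod 8423)
3256^32 ≡ 6285^2 = 39501225 ≡ 5778 (mod 8423)
3256^35 = 3256^32 × 3256^2 × 3256^1 ≡ 5778 × 5402 × 3256 (mod 8423).
Accumulate the product:
5778 × 5402 = 31212756 ≡ 5541
5541 × 3256 = 18041496 ≡ 7853

7853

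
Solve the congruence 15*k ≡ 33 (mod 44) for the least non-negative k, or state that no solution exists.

gcd(15, 44) = 1, so a unique solution mod 44 exists.
15⁻¹ ≡ 3 (mod 44).
k ≡ 3*33 ≡ 11 (mod 44).

11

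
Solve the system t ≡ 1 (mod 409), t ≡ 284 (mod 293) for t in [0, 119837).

43355

409⁻¹ mod 293: 409×48 ≡ 1 (mod 293), so 409⁻¹ ≡ 48.
t = 1 + 409×((284 − 1)×48 mod 293) = 1 + 409×106 = 43355.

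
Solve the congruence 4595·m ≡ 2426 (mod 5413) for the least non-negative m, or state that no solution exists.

3491

gcd(4595, 5413) = 1, so a unique solution mod 5413 exists.
4595⁻¹ ≡ 3355 (mod 5413).
m ≡ 3355·2426 ≡ 3491 (mod 5413).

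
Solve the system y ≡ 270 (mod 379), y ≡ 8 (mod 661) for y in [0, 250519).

34380

379⁻¹ mod 661: 379×368 ≡ 1 (mod 661), so 379⁻¹ ≡ 368.
y = 270 + 379×((8 − 270)×368 mod 661) = 270 + 379×90 = 34380.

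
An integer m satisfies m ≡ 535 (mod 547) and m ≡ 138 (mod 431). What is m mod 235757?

547⁻¹ mod 431: 547×405 ≡ 1 (mod 431), so 547⁻¹ ≡ 405.
m = 535 + 547×((138 − 535)×405 mod 431) = 535 + 547×409 = 224258.

224258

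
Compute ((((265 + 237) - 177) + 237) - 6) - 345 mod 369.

265 + 237 = 502 ≡ 133 (mod 369)
133 - 177 = -44 ≡ 325 (mod 369)
325 + 237 = 562 ≡ 193 (mod 369)
193 - 6 = 187
187 - 345 = -158 ≡ 211 (mod 369)

211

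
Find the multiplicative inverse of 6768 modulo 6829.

6829 = 1·6768 + 61
6768 = 110·61 + 58
61 = 1·58 + 3
58 = 19·3 + 1
3 = 3·1 + 0
gcd(6768, 6829) = 1, so the inverse exists.
Back-substitute for 1:
1 = 1·58 − 19·3
  = −19·61 + 20·58
  = 20·6768 − 2219·61
  = −2219·6829 + 2239·6768
So 6768⁻¹ ≡ 2239 (mod 6829).

2239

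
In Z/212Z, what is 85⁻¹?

5

212 = 2*85 + 42
85 = 2*42 + 1
42 = 42*1 + 0
gcd(85, 212) = 1, so the inverse exists.
Back-substitute for 1:
1 = 1*85 − 2*42
  = −2*212 + 5*85
So 85⁻¹ ≡ 5 (mod 212).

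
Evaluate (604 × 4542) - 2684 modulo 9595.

6109

604 × 4542 = 2743368 ≡ 8793 (mod 9595)
8793 - 2684 = 6109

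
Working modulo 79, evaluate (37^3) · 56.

73

(37)^3 ≡ 14 (mod 79)
14 · 56 = 784 ≡ 73 (mod 79)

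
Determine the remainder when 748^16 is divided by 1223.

1005

748^1 ≡ 748 (mod 1223)
748^2 ≡ 748^2 = 559504 ≡ 593 (mod 1223)
748^4 ≡ 593^2 = 351649 ≡ 648 (mod 1223)
748^8 ≡ 648^2 = 419904 ≡ 415 (mod 1223)
748^16 ≡ 415^2 = 172225 ≡ 1005 (mod 1223)
So 748^16 ≡ 1005 (mod 1223).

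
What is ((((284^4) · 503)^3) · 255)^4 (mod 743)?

(284)^4 ≡ 340 (mod 743)
340 · 503 = 171020 ≡ 130 (mod 743)
(130)^3 ≡ 692 (mod 743)
692 · 255 = 176460 ≡ 369 (mod 743)
(369)^4 ≡ 457 (mod 743)

457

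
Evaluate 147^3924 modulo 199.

103

147^1 ≡ 147 (mod 199)
147^2 ≡ 147^2 = 21609 ≡ 117 (mod 199)
147^4 ≡ 117^2 = 13689 ≡ 157 (mod 199)
147^8 ≡ 157^2 = 24649 ≡ 172 (mod 199)
147^16 ≡ 172^2 = 29584 ≡ 132 (mod 199)
147^32 ≡ 132^2 = 17424 ≡ 111 (mod 199)
147^64 ≡ 111^2 = 12321 ≡ 182 (mod 199)
147^128 ≡ 182^2 = 33124 ≡ 90 (mod 199)
147^256 ≡ 90^2 = 8100 ≡ 140 (mod 199)
147^512 ≡ 140^2 = 19600 ≡ 98 (mod 199)
147^1024 ≡ 98^2 = 9604 ≡ 52 (mod 199)
147^2048 ≡ 52^2 = 2704 ≡ 117 (mod 199)
147^3924 = 147^2048 × 147^1024 × 147^512 × 147^256 × 147^64 × 147^16 × 147^4 ≡ 117 × 52 × 98 × 140 × 182 × 132 × 157 (mod 199).
Accumulate the product:
117 × 52 = 6084 ≡ 114
114 × 98 = 11172 ≡ 28
28 × 140 = 3920 ≡ 139
139 × 182 = 25298 ≡ 25
25 × 132 = 3300 ≡ 116
116 × 157 = 18212 ≡ 103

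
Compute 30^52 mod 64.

Compute successive squares:
52 in binary is 110100, i.e. 52 = 32 + 16 + 4.
30^1 ≡ 30 (mod 64)
30^2 ≡ 30^2 = 900 ≡ 4 (mod 64)
30^4 ≡ 4^2 = 16 (mod 64)
30^8 ≡ 16^2 = 256 ≡ 0 (mod 64)
30^16 ≡ 0^2 = 0 (mod 64)
30^32 ≡ 0^2 = 0 (mod 64)
30^52 = 30^32 × 30^16 × 30^4 ≡ 0 × 0 × 16 (mod 64).
Accumulate the product:
0 × 0 = 0
0 × 16 = 0

0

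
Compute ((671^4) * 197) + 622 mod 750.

(671)^4 ≡ 331 (mod 750)
331 * 197 = 65207 ≡ 707 (mod 750)
707 + 622 = 1329 ≡ 579 (mod 750)

579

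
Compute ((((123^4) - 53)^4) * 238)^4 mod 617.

(123)^4 ≡ 2 (mod 617)
2 - 53 = -51 ≡ 566 (mod 617)
(566)^4 ≡ 413 (mod 617)
413 * 238 = 98294 ≡ 191 (mod 617)
(191)^4 ≡ 531 (mod 617)

531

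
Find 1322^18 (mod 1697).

873

18 in binary is 10010, i.e. 18 = 16 + 2.
1322^1 ≡ 1322 (mod 1697)
1322^2 ≡ 1322^2 = 1747684 ≡ 1471 (mod 1697)
1322^4 ≡ 1471^2 = 2163841 ≡ 166 (mod 1697)
1322^8 ≡ 166^2 = 27556 ≡ 404 (mod 1697)
1322^16 ≡ 404^2 = 163216 ≡ 304 (mod 1697)
1322^18 = 1322^16 · 1322^2 ≡ 304 · 1471 (mod 1697).
304 · 1471 = 447184 ≡ 873 (mod 1697).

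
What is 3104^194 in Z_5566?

3382

Using repeated squaring:
194 in binary is 11000010, i.e. 194 = 128 + 64 + 2.
3104^1 ≡ 3104 (mod 5566)
3104^2 ≡ 3104^2 = 9634816 ≡ 70 (mod 5566)
3104^4 ≡ 70^2 = 4900 (mod 5566)
3104^8 ≡ 4900^2 = 24010000 ≡ 3842 (mod 5566)
3104^16 ≡ 3842^2 = 14760964 ≡ 5498 (mod 5566)
3104^32 ≡ 5498^2 = 30228004 ≡ 4624 (mod 5566)
3104^64 ≡ 4624^2 = 21381376 ≡ 2370 (mod 5566)
3104^128 ≡ 2370^2 = 5616900 ≡ 806 (mod 5566)
3104^194 = 3104^128 × 3104^64 × 3104^2 ≡ 806 × 2370 × 70 (mod 5566).
Accumulate the product:
806 × 2370 = 1910220 ≡ 1082
1082 × 70 = 75740 ≡ 3382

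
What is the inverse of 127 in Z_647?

377

647 = 5·127 + 12
127 = 10·12 + 7
12 = 1·7 + 5
7 = 1·5 + 2
5 = 2·2 + 1
2 = 2·1 + 0
gcd(127, 647) = 1, so the inverse exists.
Back-substitute for 1:
1 = 1·5 − 2·2
  = −2·7 + 3·5
  = 3·12 − 5·7
  = −5·127 + 53·12
  = 53·647 − 270·127
So 127⁻¹ ≡ −270 ≡ 377 (mod 647).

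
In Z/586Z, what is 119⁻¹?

261

Apply the Euclidean algorithm and back-substitute:
586 = 4*119 + 110
119 = 1*110 + 9
110 = 12*9 + 2
9 = 4*2 + 1
2 = 2*1 + 0
gcd(119, 586) = 1, so the inverse exists.
Bézout: 1 = −53*586 + 261*119.
So 119⁻¹ ≡ 261 (mod 586).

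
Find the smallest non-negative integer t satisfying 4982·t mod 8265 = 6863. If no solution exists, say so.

514

gcd(4982, 8265) = 1, so a unique solution mod 8265 exists.
4982⁻¹ ≡ 2228 (mod 8265).
t ≡ 2228·6863 ≡ 514 (mod 8265).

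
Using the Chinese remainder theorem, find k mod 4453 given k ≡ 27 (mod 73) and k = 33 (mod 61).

73⁻¹ mod 61: 73·56 ≡ 1 (mod 61), so 73⁻¹ ≡ 56.
k = 27 + 73·((33 − 27)·56 mod 61) = 27 + 73·31 = 2290.

2290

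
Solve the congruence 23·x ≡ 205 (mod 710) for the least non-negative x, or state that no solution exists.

225

gcd(23, 710) = 1, so a unique solution mod 710 exists.
23⁻¹ ≡ 247 (mod 710).
x ≡ 247·205 ≡ 225 (mod 710).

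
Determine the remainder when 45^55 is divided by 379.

By square-and-multiply:
55 in binary is 110111, i.e. 55 = 32 + 16 + 4 + 2 + 1.
45^1 ≡ 45 (mod 379)
45^2 ≡ 45^2 = 2025 ≡ 130 (mod 379)
45^4 ≡ 130^2 = 16900 ≡ 224 (mod 379)
45^8 ≡ 224^2 = 50176 ≡ 148 (mod 379)
45^16 ≡ 148^2 = 21904 ≡ 301 (mod 379)
45^32 ≡ 301^2 = 90601 ≡ 20 (mod 379)
45^55 = 45^32 · 45^16 · 45^4 · 45^2 · 45^1 ≡ 20 · 301 · 224 · 130 · 45 (mod 379).
Accumulate the product:
20 · 301 = 6020 ≡ 335
335 · 224 = 75040 ≡ 377
377 · 130 = 49010 ≡ 119
119 · 45 = 5355 ≡ 49

49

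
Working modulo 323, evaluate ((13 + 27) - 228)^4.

35

13 + 27 = 40
40 - 228 = -188 ≡ 135 (mod 323)
(135)^4 ≡ 35 (mod 323)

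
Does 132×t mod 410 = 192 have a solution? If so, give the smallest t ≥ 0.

76

gcd(132, 410) = 2, and 2 | 192, so solutions exist.
Divide through by 2: 66×t ≡ 96 mod 205.
66⁻¹ ≡ 146 (mod 205).
t ≡ 146×96 ≡ 76 (mod 205).
The smallest non-negative solution is t = 76.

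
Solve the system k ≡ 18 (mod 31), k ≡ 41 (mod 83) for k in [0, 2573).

31⁻¹ mod 83: 31·75 ≡ 1 (mod 83), so 31⁻¹ ≡ 75.
k = 18 + 31·((41 − 18)·75 mod 83) = 18 + 31·65 = 2033.
Check: 2033 mod 31 = 18, 2033 mod 83 = 41. ✓

2033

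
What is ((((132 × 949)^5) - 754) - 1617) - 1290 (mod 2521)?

132 × 949 = 125268 ≡ 1739 (mod 2521)
(1739)^5 ≡ 2520 (mod 2521)
2520 - 754 = 1766
1766 - 1617 = 149
149 - 1290 = -1141 ≡ 1380 (mod 2521)

1380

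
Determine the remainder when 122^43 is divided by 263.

74

Compute successive squares:
43 in binary is 101011, i.e. 43 = 32 + 8 + 2 + 1.
122^1 ≡ 122 (mod 263)
122^2 ≡ 122^2 = 14884 ≡ 156 (mod 263)
122^4 ≡ 156^2 = 24336 ≡ 140 (mod 263)
122^8 ≡ 140^2 = 19600 ≡ 138 (mod 263)
122^16 ≡ 138^2 = 19044 ≡ 108 (mod 263)
122^32 ≡ 108^2 = 11664 ≡ 92 (mod 263)
122^43 = 122^32 * 122^8 * 122^2 * 122^1 ≡ 92 * 138 * 156 * 122 (mod 263).
Accumulate the product:
92 * 138 = 12696 ≡ 72
72 * 156 = 11232 ≡ 186
186 * 122 = 22692 ≡ 74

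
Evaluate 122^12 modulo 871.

92

Compute successive squares:
12 in binary is 1100, i.e. 12 = 8 + 4.
122^1 ≡ 122 (mod 871)
122^2 ≡ 122^2 = 14884 ≡ 77 (mod 871)
122^4 ≡ 77^2 = 5929 ≡ 703 (mod 871)
122^8 ≡ 703^2 = 494209 ≡ 352 (mod 871)
122^12 = 122^8 * 122^4 ≡ 352 * 703 (mod 871).
352 * 703 = 247456 ≡ 92 (mod 871).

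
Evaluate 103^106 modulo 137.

Compute successive squares:
106 in binary is 1101010, i.e. 106 = 64 + 32 + 8 + 2.
103^1 ≡ 103 (mod 137)
103^2 ≡ 103^2 = 10609 ≡ 60 (mod 137)
103^4 ≡ 60^2 = 3600 ≡ 38 (mod 137)
103^8 ≡ 38^2 = 1444 ≡ 74 (mod 137)
103^16 ≡ 74^2 = 5476 ≡ 133 (mod 137)
103^32 ≡ 133^2 = 17689 ≡ 16 (mod 137)
103^64 ≡ 16^2 = 256 ≡ 119 (mod 137)
103^106 = 103^64 · 103^32 · 103^8 · 103^2 ≡ 119 · 16 · 74 · 60 (mod 137).
Accumulate the product:
119 · 16 = 1904 ≡ 123
123 · 74 = 9102 ≡ 60
60 · 60 = 3600 ≡ 38

38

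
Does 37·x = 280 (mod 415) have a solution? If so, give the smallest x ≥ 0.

30

gcd(37, 415) = 1, so a unique solution mod 415 exists.
37⁻¹ ≡ 258 (mod 415).
x ≡ 258·280 ≡ 30 (mod 415).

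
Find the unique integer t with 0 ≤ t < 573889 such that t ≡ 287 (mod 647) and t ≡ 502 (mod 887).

647⁻¹ mod 887: 647·85 ≡ 1 (mod 887), so 647⁻¹ ≡ 85.
t = 287 + 647·((502 − 287)·85 mod 887) = 287 + 647·535 = 346432.

346432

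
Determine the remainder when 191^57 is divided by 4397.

57 in binary is 111001, i.e. 57 = 32 + 16 + 8 + 1.
191^1 ≡ 191 (mod 4397)
191^2 ≡ 191^2 = 36481 ≡ 1305 (mod 4397)
191^4 ≡ 1305^2 = 1703025 ≡ 1386 (mod 4397)
191^8 ≡ 1386^2 = 1920996 ≡ 3904 (mod 4397)
191^16 ≡ 3904^2 = 15241216 ≡ 1214 (mod 4397)
191^32 ≡ 1214^2 = 1473796 ≡ 801 (mod 4397)
191^57 = 191^32 × 191^16 × 191^8 × 191^1 ≡ 801 × 1214 × 3904 × 191 (mod 4397).
Accumulate the product:
801 × 1214 = 972414 ≡ 677
677 × 3904 = 2643008 ≡ 411
411 × 191 = 78501 ≡ 3752

3752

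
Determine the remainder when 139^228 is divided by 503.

117

Using repeated squaring:
228 in binary is 11100100, i.e. 228 = 128 + 64 + 32 + 4.
139^1 ≡ 139 (mod 503)
139^2 ≡ 139^2 = 19321 ≡ 207 (mod 503)
139^4 ≡ 207^2 = 42849 ≡ 94 (mod 503)
139^8 ≡ 94^2 = 8836 ≡ 285 (mod 503)
139^16 ≡ 285^2 = 81225 ≡ 242 (mod 503)
139^32 ≡ 242^2 = 58564 ≡ 216 (mod 503)
139^64 ≡ 216^2 = 46656 ≡ 380 (mod 503)
139^128 ≡ 380^2 = 144400 ≡ 39 (mod 503)
139^228 = 139^128 × 139^64 × 139^32 × 139^4 ≡ 39 × 380 × 216 × 94 (mod 503).
Accumulate the product:
39 × 380 = 14820 ≡ 233
233 × 216 = 50328 ≡ 28
28 × 94 = 2632 ≡ 117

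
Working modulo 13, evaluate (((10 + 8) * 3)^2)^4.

9

10 + 8 = 18 ≡ 5 (mod 13)
5 * 3 = 15 ≡ 2 (mod 13)
(2)^2 ≡ 4 (mod 13)
(4)^4 ≡ 9 (mod 13)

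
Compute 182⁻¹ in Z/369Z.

221

Run the extended Euclidean algorithm:
369 = 2·182 + 5
182 = 36·5 + 2
5 = 2·2 + 1
2 = 2·1 + 0
gcd(182, 369) = 1, so the inverse exists.
Back-substitute for 1:
1 = 1·5 − 2·2
  = −2·182 + 73·5
  = 73·369 − 148·182
So 182⁻¹ ≡ −148 ≡ 221 (mod 369).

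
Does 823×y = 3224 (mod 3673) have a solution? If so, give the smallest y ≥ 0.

gcd(823, 3673) = 1, so a unique solution mod 3673 exists.
823⁻¹ ≡ 241 (mod 3673).
y ≡ 241×3224 ≡ 1981 (mod 3673).

1981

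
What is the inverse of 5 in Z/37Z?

37 = 7*5 + 2
5 = 2*2 + 1
2 = 2*1 + 0
gcd(5, 37) = 1, so the inverse exists.
Back-substitute for 1:
1 = 1*5 − 2*2
  = −2*37 + 15*5
So 5⁻¹ ≡ 15 (mod 37).

15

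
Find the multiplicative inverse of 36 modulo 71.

Apply the Euclidean algorithm and back-substitute:
71 = 1×36 + 35
36 = 1×35 + 1
35 = 35×1 + 0
gcd(36, 71) = 1, so the inverse exists.
Back-substitute for 1:
1 = 1×36 − 1×35
  = −1×71 + 2×36
So 36⁻¹ ≡ 2 (mod 71).

2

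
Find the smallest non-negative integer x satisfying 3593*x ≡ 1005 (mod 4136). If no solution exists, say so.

21

gcd(3593, 4136) = 1, so a unique solution mod 4136 exists.
3593⁻¹ ≡ 1889 (mod 4136).
x ≡ 1889*1005 ≡ 21 (mod 4136).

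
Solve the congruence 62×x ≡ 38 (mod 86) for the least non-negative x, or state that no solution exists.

2

gcd(62, 86) = 2, and 2 | 38, so solutions exist.
Divide through by 2: 31×x ≡ 19 (mod 43).
31⁻¹ ≡ 25 (mod 43).
x ≡ 25×19 ≡ 2 (mod 43).
The smallest non-negative solution is x = 2.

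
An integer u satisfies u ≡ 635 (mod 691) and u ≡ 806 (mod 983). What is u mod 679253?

691⁻¹ mod 983: 691*441 ≡ 1 (mod 983), so 691⁻¹ ≡ 441.
u = 635 + 691*((806 − 635)*441 mod 983) = 635 + 691*703 = 486408.

486408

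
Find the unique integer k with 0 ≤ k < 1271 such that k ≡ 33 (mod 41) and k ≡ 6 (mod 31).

812

41⁻¹ mod 31: 41×28 ≡ 1 (mod 31), so 41⁻¹ ≡ 28.
k = 33 + 41×((6 − 33)×28 mod 31) = 33 + 41×19 = 812.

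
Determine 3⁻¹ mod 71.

24

By the extended Euclidean algorithm:
71 = 23*3 + 2
3 = 1*2 + 1
2 = 2*1 + 0
gcd(3, 71) = 1, so the inverse exists.
Bézout: 1 = −1*71 + 24*3.
So 3⁻¹ ≡ 24 (mod 71).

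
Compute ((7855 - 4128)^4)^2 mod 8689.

5445

7855 - 4128 = 3727
(3727)^4 ≡ 2439 (mod 8689)
(2439)^2 ≡ 5445 (mod 8689)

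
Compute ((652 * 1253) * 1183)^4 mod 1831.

652 * 1253 = 816956 ≡ 330 (mod 1831)
330 * 1183 = 390390 ≡ 387 (mod 1831)
(387)^4 ≡ 1804 (mod 1831)

1804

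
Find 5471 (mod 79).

20

5471 = 69*79 + 20, so 5471 ≡ 20 (mod 79).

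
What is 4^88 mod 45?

31

Compute successive squares:
88 in binary is 1011000, i.e. 88 = 64 + 16 + 8.
4^1 ≡ 4 (mod 45)
4^2 ≡ 4^2 = 16 (mod 45)
4^4 ≡ 16^2 = 256 ≡ 31 (mod 45)
4^8 ≡ 31^2 = 961 ≡ 16 (mod 45)
4^16 ≡ 16^2 = 256 ≡ 31 (mod 45)
4^32 ≡ 31^2 = 961 ≡ 16 (mod 45)
4^64 ≡ 16^2 = 256 ≡ 31 (mod 45)
4^88 = 4^64 · 4^16 · 4^8 ≡ 31 · 31 · 16 (mod 45).
Accumulate the product:
31 · 31 = 961 ≡ 16
16 · 16 = 256 ≡ 31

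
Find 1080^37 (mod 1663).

Compute successive squares:
37 in binary is 100101, i.e. 37 = 32 + 4 + 1.
1080^1 ≡ 1080 (mod 1663)
1080^2 ≡ 1080^2 = 1166400 ≡ 637 (mod 1663)
1080^4 ≡ 637^2 = 405769 ≡ 1660 (mod 1663)
1080^8 ≡ 1660^2 = 2755600 ≡ 9 (mod 1663)
1080^16 ≡ 9^2 = 81 (mod 1663)
1080^32 ≡ 81^2 = 6561 ≡ 1572 (mod 1663)
1080^37 = 1080^32 · 1080^4 · 1080^1 ≡ 1572 · 1660 · 1080 (mod 1663).
Accumulate the product:
1572 · 1660 = 2609520 ≡ 273
273 · 1080 = 294840 ≡ 489

489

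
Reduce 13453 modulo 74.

13453 = 181*74 + 59, so 13453 ≡ 59 (mod 74).

59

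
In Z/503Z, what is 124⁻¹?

215

503 = 4×124 + 7
124 = 17×7 + 5
7 = 1×5 + 2
5 = 2×2 + 1
2 = 2×1 + 0
gcd(124, 503) = 1, so the inverse exists.
Back-substitute for 1:
1 = 1×5 − 2×2
  = −2×7 + 3×5
  = 3×124 − 53×7
  = −53×503 + 215×124
So 124⁻¹ ≡ 215 (mod 503).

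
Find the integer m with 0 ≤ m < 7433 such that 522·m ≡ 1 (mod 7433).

Run the extended Euclidean algorithm:
7433 = 14*522 + 125
522 = 4*125 + 22
125 = 5*22 + 15
22 = 1*15 + 7
15 = 2*7 + 1
7 = 7*1 + 0
gcd(522, 7433) = 1, so the inverse exists.
Bézout: 1 = 71*7433 − 1011*522.
So 522⁻¹ ≡ −1011 ≡ 6422 (mod 7433).

6422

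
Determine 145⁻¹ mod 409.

409 = 2×145 + 119
145 = 1×119 + 26
119 = 4×26 + 15
26 = 1×15 + 11
15 = 1×11 + 4
11 = 2×4 + 3
4 = 1×3 + 1
3 = 3×1 + 0
gcd(145, 409) = 1, so the inverse exists.
Back-substitute for 1:
1 = 1×4 − 1×3
  = −1×11 + 3×4
  = 3×15 − 4×11
  = −4×26 + 7×15
  = 7×119 − 32×26
  = −32×145 + 39×119
  = 39×409 − 110×145
So 145⁻¹ ≡ −110 ≡ 299 (mod 409).

299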